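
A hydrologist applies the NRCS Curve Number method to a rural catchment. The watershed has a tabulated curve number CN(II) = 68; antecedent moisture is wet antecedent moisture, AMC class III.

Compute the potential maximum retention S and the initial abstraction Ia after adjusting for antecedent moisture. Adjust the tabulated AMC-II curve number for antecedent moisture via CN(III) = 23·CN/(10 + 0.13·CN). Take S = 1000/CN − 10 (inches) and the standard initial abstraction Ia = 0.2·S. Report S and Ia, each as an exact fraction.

Adjust CN=68 to AMC III: 23·68/(10 + 0.13·68) → 1564 ÷ (471/25) = 39100/471 ≈ 83.015
S = 1000/(39100/471) − 10 = 800/391 in ≈ 2.046 in
Ia = 0.2·(800/391) = 160/391 in ≈ 0.409 in

S = 800/391 in ≈ 2.046 in; Ia = 160/391 in ≈ 0.409 in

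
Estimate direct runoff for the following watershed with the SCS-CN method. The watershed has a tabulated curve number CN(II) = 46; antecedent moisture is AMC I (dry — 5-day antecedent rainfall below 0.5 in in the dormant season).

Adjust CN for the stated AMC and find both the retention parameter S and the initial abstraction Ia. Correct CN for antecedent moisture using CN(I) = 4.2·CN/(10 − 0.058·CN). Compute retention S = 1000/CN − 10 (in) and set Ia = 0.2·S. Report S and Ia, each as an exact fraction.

S = 4500/161 in ≈ 27.950 in; Ia = 900/161 in ≈ 5.590 in

CN(I) from CN(II)=46: (4.2·46)/(10 − 0.058·46) = 16100/611 ≈ 26.350
Max retention: S = 1000/(16100/611) − 10 = 4500/161 in (≈ 27.950 in)
Ia = 0.2·(4500/161) = 900/161 in ≈ 5.590 in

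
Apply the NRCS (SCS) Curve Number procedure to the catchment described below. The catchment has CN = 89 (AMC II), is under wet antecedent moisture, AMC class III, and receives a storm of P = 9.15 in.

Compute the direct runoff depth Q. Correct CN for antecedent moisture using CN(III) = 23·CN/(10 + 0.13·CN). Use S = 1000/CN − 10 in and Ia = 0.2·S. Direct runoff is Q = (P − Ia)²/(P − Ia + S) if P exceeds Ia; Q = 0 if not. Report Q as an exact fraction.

CN(III) from CN(II)=89: (23·89)/(10 + 0.13·89) = 204700/2157 ≈ 94.900
S = 1000/(204700/2157) − 10 = 1100/2047 in ≈ 0.537 in
Ia = 0.2·(1100/2047) = 220/2047 in ≈ 0.107 in
P − Ia = 9.150 − 0.107 = 370201/40940 ≈ 9.043 in (> 0, runoff occurs)
Q: (370201/40940)² ÷ (392201/40940) = 137048780401/16056708940 in (≈ 8.535 in)

Q = 137048780401/16056708940 in ≈ 8.535 in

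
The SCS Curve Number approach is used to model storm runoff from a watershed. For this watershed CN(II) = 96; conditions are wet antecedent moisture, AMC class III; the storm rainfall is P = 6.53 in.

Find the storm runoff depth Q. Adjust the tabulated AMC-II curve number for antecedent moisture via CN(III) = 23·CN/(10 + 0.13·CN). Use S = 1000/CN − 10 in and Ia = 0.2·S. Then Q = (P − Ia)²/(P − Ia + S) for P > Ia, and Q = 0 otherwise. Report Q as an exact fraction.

Q = 2007667249/317793300 in ≈ 6.318 in

Adjust CN=96 to AMC III: 23·96/(10 + 0.13·96) → 2208 ÷ (562/25) = 27600/281 ≈ 98.221
Retention S: 1000/CN − 10 with CN=98.221 → S = 25/138 ≈ 0.181 in
Ia = 0.2·(25/138) = 5/138 in ≈ 0.036 in
P − Ia = 6.530 − 0.036 = 44807/6900 ≈ 6.494 in (> 0, runoff occurs)
Q: (44807/6900)² ÷ (46057/6900) = 2007667249/317793300 in (≈ 6.318 in)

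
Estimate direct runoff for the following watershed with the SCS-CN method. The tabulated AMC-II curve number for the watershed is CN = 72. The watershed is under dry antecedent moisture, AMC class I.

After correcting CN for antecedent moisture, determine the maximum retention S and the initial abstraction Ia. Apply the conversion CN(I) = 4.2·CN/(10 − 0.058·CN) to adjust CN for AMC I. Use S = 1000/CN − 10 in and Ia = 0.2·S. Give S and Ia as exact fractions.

S = 250/27 in ≈ 9.259 in; Ia = 50/27 in ≈ 1.852 in

Dry (AMC I): CN(I) = 4.2·72/(10 − 0.058·72) = (1512/5)/(728/125) = 675/13 ≈ 51.923
Max retention: S = 1000/(675/13) − 10 = 250/27 in (≈ 9.259 in)
Ia = 0.2S: 0.2·9.259 = 1.852 in (exactly 50/27)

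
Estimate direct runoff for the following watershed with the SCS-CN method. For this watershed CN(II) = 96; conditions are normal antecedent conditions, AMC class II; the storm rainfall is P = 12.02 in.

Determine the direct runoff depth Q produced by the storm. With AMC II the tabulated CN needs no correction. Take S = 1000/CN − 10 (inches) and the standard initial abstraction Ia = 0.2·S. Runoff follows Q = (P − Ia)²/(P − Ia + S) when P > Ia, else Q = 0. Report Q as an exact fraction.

Q = 12823561/1111800 in ≈ 11.534 in

CN(II) = 96; AMC II needs no correction.
Retention S: 1000/CN − 10 with CN=96.000 → S = 5/12 ≈ 0.417 in
Ia = 0.2S: 0.2·0.417 = 0.083 in (exactly 1/12)
Since P=12.020 > Ia=0.083: effective rainfall P−Ia = 3581/300 in
Q = (3581/300)²/((3581/300) + 5/12) = (12823561/90000)/(1853/150) = 12823561/1111800 in ≈ 11.534 in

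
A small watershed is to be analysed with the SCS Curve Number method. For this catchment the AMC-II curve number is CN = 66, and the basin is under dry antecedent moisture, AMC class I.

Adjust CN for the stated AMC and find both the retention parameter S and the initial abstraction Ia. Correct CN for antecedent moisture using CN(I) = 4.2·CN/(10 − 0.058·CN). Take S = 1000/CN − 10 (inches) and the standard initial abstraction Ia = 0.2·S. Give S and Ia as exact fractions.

S = 8500/693 in ≈ 12.266 in; Ia = 1700/693 in ≈ 2.453 in

CN(I) from CN(II)=66: (4.2·66)/(10 − 0.058·66) = 69300/1543 ≈ 44.913
S = 1000/(69300/1543) − 10 = 8500/693 in ≈ 12.266 in
Initial abstraction Ia = S/5 = (8500/693)/5 = 1700/693 ≈ 2.453 in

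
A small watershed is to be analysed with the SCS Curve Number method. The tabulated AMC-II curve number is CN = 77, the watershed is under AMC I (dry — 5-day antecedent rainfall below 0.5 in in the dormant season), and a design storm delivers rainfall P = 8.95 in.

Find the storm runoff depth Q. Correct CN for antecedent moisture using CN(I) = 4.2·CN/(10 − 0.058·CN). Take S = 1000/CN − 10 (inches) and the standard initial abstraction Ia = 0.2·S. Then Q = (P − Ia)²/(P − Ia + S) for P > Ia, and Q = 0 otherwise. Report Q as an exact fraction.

CN(I) from CN(II)=77: (4.2·77)/(10 − 0.058·77) = 161700/2767 ≈ 58.439
S = 1000/(161700/2767) − 10 = 11500/1617 in ≈ 7.112 in
Ia = 0.2S: 0.2·7.112 = 1.422 in (exactly 2300/1617)
Excess rainfall: 8.950 − 1.422 = 7.528 in; P > Ia so Q > 0
Runoff Q = (P−Ia)²/(P−Ia+S) = (7.528)²/(7.528+7.112) = 59264494249/15311146620 ≈ 3.871 in

Q = 59264494249/15311146620 in ≈ 3.871 in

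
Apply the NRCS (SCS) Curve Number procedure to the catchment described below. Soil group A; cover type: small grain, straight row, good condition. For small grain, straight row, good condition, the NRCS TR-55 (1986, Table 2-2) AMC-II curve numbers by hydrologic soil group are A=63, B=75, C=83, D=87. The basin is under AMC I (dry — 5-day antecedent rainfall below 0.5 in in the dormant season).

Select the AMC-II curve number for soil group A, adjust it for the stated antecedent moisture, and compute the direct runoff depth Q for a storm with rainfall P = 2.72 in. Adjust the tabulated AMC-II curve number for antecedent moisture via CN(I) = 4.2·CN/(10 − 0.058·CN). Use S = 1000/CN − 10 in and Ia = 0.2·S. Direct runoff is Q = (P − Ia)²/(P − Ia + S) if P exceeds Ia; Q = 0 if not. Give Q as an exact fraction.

NRCS table: small grain, straight row, good condition, soil group A → CN(II) = 63
Dry (AMC I): CN(I) = 4.2·63/(10 − 0.058·63) = (1323/5)/(3173/500) = 132300/3173 ≈ 41.696
Retention S: 1000/CN − 10 with CN=41.696 → S = 18500/1323 ≈ 13.983 in
Ia = 0.2·(18500/1323) = 3700/1323 in ≈ 2.797 in
P = 2.720 ≤ Ia = 2.797 in: entire storm abstracted, Q = 0.

Q = 0 in ≈ 0.000 in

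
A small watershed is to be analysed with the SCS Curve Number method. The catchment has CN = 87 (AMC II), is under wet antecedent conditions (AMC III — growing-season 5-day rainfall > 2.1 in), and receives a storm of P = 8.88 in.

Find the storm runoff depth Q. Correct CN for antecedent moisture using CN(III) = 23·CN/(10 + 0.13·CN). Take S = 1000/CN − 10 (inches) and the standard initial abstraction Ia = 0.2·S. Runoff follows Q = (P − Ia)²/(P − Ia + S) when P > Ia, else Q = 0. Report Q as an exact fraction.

Adjust CN=87 to AMC III: 23·87/(10 + 0.13·87) → 2001 ÷ (2131/100) = 200100/2131 ≈ 93.900
Retention S: 1000/CN − 10 with CN=93.900 → S = 1300/2001 ≈ 0.650 in
Initial abstraction Ia = S/5 = (1300/2001)/5 = 260/2001 ≈ 0.130 in
Since P=8.880 > Ia=0.130: effective rainfall P−Ia = 437722/50025 in
Q: (437722/50025)² ÷ (470222/50025) = 95800274642/11761427775 in (≈ 8.145 in)

Q = 95800274642/11761427775 in ≈ 8.145 in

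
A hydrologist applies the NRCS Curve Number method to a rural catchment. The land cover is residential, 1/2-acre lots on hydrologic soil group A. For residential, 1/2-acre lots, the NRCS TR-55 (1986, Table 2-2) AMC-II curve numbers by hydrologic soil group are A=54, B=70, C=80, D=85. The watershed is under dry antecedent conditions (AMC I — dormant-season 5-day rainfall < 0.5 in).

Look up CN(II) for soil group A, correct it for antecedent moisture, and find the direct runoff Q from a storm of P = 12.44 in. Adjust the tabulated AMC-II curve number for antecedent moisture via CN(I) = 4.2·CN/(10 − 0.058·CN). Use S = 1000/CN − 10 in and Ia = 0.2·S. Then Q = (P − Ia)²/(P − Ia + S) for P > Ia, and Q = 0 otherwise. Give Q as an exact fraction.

Q = 14122232569/5759826975 in ≈ 2.452 in

NRCS table: residential, 1/2-acre lots, soil group A → CN(II) = 54
Adjust CN=54 to AMC I: 4.2·54/(10 − 0.058·54) → (1134/5) ÷ (1717/250) = 56700/1717 ≈ 33.023
Retention S: 1000/CN − 10 with CN=33.023 → S = 11500/567 ≈ 20.282 in
Ia = 0.2S: 0.2·20.282 = 4.056 in (exactly 2300/567)
Excess rainfall: 12.440 − 4.056 = 8.384 in; P > Ia so Q > 0
Runoff Q = (P−Ia)²/(P−Ia+S) = (8.384)²/(8.384+20.282) = 14122232569/5759826975 ≈ 2.452 in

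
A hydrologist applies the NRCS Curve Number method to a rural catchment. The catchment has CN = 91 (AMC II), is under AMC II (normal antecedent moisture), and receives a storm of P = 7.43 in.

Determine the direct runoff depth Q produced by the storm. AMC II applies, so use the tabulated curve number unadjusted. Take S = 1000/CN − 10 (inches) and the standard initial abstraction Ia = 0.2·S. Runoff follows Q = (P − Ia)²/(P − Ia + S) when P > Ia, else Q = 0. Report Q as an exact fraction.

Average conditions: CN = 91 (no AMC adjustment).
Retention S: 1000/CN − 10 with CN=91.000 → S = 90/91 ≈ 0.989 in
Ia = 0.2S: 0.2·0.989 = 0.198 in (exactly 18/91)
P − Ia = 7.430 − 0.198 = 65813/9100 ≈ 7.232 in (> 0, runoff occurs)
Runoff Q = (P−Ia)²/(P−Ia+S) = (7.232)²/(7.232+0.989) = 4331350969/680798300 ≈ 6.362 in

Q = 4331350969/680798300 in ≈ 6.362 in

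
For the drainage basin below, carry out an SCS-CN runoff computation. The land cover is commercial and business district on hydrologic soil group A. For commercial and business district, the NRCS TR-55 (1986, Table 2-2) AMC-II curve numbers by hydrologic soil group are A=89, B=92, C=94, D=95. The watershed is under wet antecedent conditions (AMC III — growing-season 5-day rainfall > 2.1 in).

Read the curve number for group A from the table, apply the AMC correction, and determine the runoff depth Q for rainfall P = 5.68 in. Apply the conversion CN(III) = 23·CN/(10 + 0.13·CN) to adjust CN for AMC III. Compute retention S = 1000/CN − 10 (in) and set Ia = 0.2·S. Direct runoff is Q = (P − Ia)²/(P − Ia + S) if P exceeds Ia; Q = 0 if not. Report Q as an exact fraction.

NRCS table: commercial and business district, soil group A → CN(II) = 89
CN(III) from CN(II)=89: (23·89)/(10 + 0.13·89) = 204700/2157 ≈ 94.900
Max retention: S = 1000/(204700/2157) − 10 = 1100/2047 in (≈ 0.537 in)
Ia = 0.2S: 0.2·0.537 = 0.107 in (exactly 220/2047)
Since P=5.680 > Ia=0.107: effective rainfall P−Ia = 285174/51175 in
Q: (285174/51175)² ÷ (312674/51175) = 40662105138/8000545975 in (≈ 5.082 in)

Q = 40662105138/8000545975 in ≈ 5.082 in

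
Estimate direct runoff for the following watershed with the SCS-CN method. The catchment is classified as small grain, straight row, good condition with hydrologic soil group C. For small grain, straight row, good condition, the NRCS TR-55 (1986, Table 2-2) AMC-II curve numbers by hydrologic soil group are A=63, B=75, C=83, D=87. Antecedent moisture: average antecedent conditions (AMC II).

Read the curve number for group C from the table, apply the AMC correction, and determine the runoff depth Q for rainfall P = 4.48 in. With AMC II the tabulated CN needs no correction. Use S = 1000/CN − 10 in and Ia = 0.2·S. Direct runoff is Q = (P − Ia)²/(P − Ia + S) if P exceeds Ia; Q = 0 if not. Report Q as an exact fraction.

Q = 17833729/6586050 in ≈ 2.708 in

NRCS table: small grain, straight row, good condition, soil group C → CN(II) = 83
Average conditions: CN = 83 (no AMC adjustment).
Max retention: S = 1000/83 − 10 = 170/83 in (≈ 2.048 in)
Ia = 0.2·(170/83) = 34/83 in ≈ 0.410 in
Since P=4.480 > Ia=0.410: effective rainfall P−Ia = 8446/2075 in
Q: (8446/2075)² ÷ (12696/2075) = 17833729/6586050 in (≈ 2.708 in)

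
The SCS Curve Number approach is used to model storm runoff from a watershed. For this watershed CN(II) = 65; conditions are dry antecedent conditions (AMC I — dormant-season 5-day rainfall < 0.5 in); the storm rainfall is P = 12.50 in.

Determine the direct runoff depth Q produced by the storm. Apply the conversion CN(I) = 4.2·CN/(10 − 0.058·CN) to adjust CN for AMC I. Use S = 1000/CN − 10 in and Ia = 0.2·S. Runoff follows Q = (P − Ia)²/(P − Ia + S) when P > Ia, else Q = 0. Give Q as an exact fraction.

Dry (AMC I): CN(I) = 4.2·65/(10 − 0.058·65) = 273/(623/100) = 3900/89 ≈ 43.820
Retention S: 1000/CN − 10 with CN=43.820 → S = 500/39 ≈ 12.821 in
Ia = 0.2·(500/39) = 100/39 in ≈ 2.564 in
Excess rainfall: 12.500 − 2.564 = 9.936 in; P > Ia so Q > 0
Q: (775/78)² ÷ (1775/78) = 24025/5538 in (≈ 4.338 in)

Q = 24025/5538 in ≈ 4.338 in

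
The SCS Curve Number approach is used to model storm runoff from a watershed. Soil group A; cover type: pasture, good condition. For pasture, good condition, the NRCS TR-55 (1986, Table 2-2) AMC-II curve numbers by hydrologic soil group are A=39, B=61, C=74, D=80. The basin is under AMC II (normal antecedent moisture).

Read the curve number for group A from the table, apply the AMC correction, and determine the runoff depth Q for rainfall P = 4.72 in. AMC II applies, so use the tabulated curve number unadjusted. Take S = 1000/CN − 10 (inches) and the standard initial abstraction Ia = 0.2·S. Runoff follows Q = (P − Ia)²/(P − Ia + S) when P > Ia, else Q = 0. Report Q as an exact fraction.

NRCS table: pasture, good condition, soil group A → CN(II) = 39
CN(II) = 39; AMC II needs no correction.
Max retention: S = 1000/39 − 10 = 610/39 in (≈ 15.641 in)
Initial abstraction Ia = S/5 = (610/39)/5 = 122/39 ≈ 3.128 in
P − Ia = 4.720 − 3.128 = 1552/975 ≈ 1.592 in (> 0, runoff occurs)
Q: (1552/975)² ÷ (16802/975) = 1204352/8190975 in (≈ 0.147 in)

Q = 1204352/8190975 in ≈ 0.147 in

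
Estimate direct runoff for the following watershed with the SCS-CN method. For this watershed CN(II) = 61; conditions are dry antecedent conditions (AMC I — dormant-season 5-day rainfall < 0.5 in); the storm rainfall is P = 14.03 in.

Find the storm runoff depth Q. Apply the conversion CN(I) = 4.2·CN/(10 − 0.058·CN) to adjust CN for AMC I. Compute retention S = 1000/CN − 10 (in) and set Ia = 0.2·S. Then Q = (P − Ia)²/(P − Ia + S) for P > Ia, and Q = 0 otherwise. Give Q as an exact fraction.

Q = 220036984561/47784758700 in ≈ 4.605 in

Dry (AMC I): CN(I) = 4.2·61/(10 − 0.058·61) = (1281/5)/(3231/500) = 42700/1077 ≈ 39.647
Max retention: S = 1000/(42700/1077) − 10 = 6500/427 in (≈ 15.222 in)
Initial abstraction Ia = S/5 = (6500/427)/5 = 1300/427 ≈ 3.044 in
Excess rainfall: 14.030 − 3.044 = 10.986 in; P > Ia so Q > 0
Runoff Q = (P−Ia)²/(P−Ia+S) = (10.986)²/(10.986+15.222) = 220036984561/47784758700 ≈ 4.605 in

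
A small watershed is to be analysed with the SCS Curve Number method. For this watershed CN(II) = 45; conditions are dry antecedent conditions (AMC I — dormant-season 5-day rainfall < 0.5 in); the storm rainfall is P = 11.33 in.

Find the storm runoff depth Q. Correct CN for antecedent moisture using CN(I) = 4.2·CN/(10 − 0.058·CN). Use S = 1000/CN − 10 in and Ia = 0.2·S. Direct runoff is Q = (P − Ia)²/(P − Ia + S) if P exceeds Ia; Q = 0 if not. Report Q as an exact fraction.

Dry (AMC I): CN(I) = 4.2·45/(10 − 0.058·45) = 189/(739/100) = 18900/739 ≈ 25.575
Retention S: 1000/CN − 10 with CN=25.575 → S = 5500/189 ≈ 29.101 in
Ia = 0.2·(5500/189) = 1100/189 in ≈ 5.820 in
Since P=11.330 > Ia=5.820: effective rainfall P−Ia = 104137/18900 in
Q: (104137/18900)² ÷ (654137/18900) = 985864979/1123926300 in (≈ 0.877 in)

Q = 985864979/1123926300 in ≈ 0.877 in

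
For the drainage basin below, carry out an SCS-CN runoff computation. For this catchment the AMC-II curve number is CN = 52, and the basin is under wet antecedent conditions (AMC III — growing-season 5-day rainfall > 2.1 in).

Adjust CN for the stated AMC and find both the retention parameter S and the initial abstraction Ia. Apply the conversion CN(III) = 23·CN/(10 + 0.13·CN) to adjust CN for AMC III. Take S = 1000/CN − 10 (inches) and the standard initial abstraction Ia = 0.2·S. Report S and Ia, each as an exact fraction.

S = 1200/299 in ≈ 4.013 in; Ia = 240/299 in ≈ 0.803 in

Wet (AMC III): CN(III) = 23·52/(10 + 0.13·52) = 1196/(419/25) = 29900/419 ≈ 71.360
Retention S: 1000/CN − 10 with CN=71.360 → S = 1200/299 ≈ 4.013 in
Initial abstraction Ia = S/5 = (1200/299)/5 = 240/299 ≈ 0.803 in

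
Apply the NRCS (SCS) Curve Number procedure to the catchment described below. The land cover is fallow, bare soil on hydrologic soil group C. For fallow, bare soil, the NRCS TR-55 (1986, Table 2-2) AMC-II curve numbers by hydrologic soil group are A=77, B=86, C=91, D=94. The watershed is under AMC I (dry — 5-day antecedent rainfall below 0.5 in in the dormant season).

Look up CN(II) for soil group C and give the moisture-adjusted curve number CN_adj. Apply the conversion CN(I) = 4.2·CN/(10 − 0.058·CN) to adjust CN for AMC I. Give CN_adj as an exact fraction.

CN_adj = 63700/787 ≈ 80.940

NRCS table: fallow, bare soil, soil group C → CN(II) = 91
Adjust CN=91 to AMC I: 4.2·91/(10 − 0.058·91) → (1911/5) ÷ (2361/500) = 63700/787 ≈ 80.940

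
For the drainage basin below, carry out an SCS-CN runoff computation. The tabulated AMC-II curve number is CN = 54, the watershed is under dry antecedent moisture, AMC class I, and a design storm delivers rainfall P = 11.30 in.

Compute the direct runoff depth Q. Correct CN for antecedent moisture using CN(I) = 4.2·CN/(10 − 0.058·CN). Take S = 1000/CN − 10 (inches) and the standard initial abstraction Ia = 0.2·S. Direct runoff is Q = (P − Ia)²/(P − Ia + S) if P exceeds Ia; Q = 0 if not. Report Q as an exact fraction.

Q = 1686827041/884922570 in ≈ 1.906 in

Adjust CN=54 to AMC I: 4.2·54/(10 − 0.058·54) → (1134/5) ÷ (1717/250) = 56700/1717 ≈ 33.023
Retention S: 1000/CN − 10 with CN=33.023 → S = 11500/567 ≈ 20.282 in
Ia = 0.2·(11500/567) = 2300/567 in ≈ 4.056 in
Since P=11.300 > Ia=4.056: effective rainfall P−Ia = 41071/5670 in
Q: (41071/5670)² ÷ (156071/5670) = 1686827041/884922570 in (≈ 1.906 in)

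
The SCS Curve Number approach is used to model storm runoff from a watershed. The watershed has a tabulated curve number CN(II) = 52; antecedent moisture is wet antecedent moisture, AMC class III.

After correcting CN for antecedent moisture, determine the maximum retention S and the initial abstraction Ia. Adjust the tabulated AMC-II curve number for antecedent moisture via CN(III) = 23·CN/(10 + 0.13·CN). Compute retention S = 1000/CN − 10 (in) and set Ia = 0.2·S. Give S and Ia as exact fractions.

S = 1200/299 in ≈ 4.013 in; Ia = 240/299 in ≈ 0.803 in

Wet (AMC III): CN(III) = 23·52/(10 + 0.13·52) = 1196/(419/25) = 29900/419 ≈ 71.360
S = 1000/(29900/419) − 10 = 1200/299 in ≈ 4.013 in
Initial abstraction Ia = S/5 = (1200/299)/5 = 240/299 ≈ 0.803 in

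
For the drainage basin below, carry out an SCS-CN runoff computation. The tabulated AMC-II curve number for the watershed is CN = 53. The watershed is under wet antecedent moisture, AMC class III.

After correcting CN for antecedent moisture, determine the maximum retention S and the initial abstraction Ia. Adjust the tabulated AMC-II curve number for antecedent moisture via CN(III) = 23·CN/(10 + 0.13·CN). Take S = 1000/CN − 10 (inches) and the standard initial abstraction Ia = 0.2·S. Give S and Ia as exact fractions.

Wet (AMC III): CN(III) = 23·53/(10 + 0.13·53) = 1219/(1689/100) = 121900/1689 ≈ 72.173
Max retention: S = 1000/(121900/1689) − 10 = 4700/1219 in (≈ 3.856 in)
Ia = 0.2S: 0.2·3.856 = 0.771 in (exactly 940/1219)

S = 4700/1219 in ≈ 3.856 in; Ia = 940/1219 in ≈ 0.771 in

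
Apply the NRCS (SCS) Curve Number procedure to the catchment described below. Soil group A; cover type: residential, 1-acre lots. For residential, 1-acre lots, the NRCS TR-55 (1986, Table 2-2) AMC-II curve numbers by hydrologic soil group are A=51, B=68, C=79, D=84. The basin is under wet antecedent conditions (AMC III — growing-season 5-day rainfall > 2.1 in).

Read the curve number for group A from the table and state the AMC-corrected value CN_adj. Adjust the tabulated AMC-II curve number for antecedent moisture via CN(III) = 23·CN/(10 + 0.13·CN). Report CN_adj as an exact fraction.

NRCS table: residential, 1-acre lots, soil group A → CN(II) = 51
CN(III) from CN(II)=51: (23·51)/(10 + 0.13·51) = 117300/1663 ≈ 70.535

CN_adj = 117300/1663 ≈ 70.535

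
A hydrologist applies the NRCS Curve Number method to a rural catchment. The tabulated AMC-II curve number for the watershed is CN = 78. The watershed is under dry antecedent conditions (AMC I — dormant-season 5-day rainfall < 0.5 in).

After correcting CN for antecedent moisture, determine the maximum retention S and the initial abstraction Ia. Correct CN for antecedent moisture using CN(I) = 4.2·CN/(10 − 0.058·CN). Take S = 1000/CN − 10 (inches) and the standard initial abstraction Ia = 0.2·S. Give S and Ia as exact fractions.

CN(I) from CN(II)=78: (4.2·78)/(10 − 0.058·78) = 81900/1369 ≈ 59.825
Max retention: S = 1000/(81900/1369) − 10 = 5500/819 in (≈ 6.716 in)
Ia = 0.2·(5500/819) = 1100/819 in ≈ 1.343 in

S = 5500/819 in ≈ 6.716 in; Ia = 1100/819 in ≈ 1.343 in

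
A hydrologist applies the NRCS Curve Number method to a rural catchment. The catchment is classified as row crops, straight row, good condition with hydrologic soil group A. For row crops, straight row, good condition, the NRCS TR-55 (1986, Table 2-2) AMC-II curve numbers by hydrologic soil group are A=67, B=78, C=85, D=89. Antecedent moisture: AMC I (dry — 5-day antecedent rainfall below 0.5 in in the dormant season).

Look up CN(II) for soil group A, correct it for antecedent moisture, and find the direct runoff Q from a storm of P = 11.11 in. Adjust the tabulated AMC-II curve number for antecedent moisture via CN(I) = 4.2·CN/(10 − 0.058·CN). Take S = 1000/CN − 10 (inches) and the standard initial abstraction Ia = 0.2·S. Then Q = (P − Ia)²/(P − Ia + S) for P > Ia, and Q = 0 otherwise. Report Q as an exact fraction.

Q = 15360863771/4097606100 in ≈ 3.749 in

NRCS table: row crops, straight row, good condition, soil group A → CN(II) = 67
CN(I) from CN(II)=67: (4.2·67)/(10 − 0.058·67) = 46900/1019 ≈ 46.026
Max retention: S = 1000/(46900/1019) − 10 = 5500/469 in (≈ 11.727 in)
Initial abstraction Ia = S/5 = (5500/469)/5 = 1100/469 ≈ 2.345 in
Excess rainfall: 11.110 − 2.345 = 8.765 in; P > Ia so Q > 0
Q: (411059/46900)² ÷ (961059/46900) = 15360863771/4097606100 in (≈ 3.749 in)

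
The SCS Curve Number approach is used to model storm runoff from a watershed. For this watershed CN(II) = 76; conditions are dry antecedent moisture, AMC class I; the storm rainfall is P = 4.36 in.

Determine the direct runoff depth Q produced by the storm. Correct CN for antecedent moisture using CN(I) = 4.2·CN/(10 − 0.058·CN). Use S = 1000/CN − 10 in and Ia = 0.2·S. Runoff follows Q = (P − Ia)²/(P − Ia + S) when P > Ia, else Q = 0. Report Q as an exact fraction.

Adjust CN=76 to AMC I: 4.2·76/(10 − 0.058·76) → (1596/5) ÷ (699/125) = 13300/233 ≈ 57.082
Max retention: S = 1000/(13300/233) − 10 = 1000/133 in (≈ 7.519 in)
Initial abstraction Ia = S/5 = (1000/133)/5 = 200/133 ≈ 1.504 in
Since P=4.360 > Ia=1.504: effective rainfall P−Ia = 9497/3325 in
Runoff Q = (P−Ia)²/(P−Ia+S) = (2.856)²/(2.856+7.519) = 90193009/114702525 ≈ 0.786 in

Q = 90193009/114702525 in ≈ 0.786 in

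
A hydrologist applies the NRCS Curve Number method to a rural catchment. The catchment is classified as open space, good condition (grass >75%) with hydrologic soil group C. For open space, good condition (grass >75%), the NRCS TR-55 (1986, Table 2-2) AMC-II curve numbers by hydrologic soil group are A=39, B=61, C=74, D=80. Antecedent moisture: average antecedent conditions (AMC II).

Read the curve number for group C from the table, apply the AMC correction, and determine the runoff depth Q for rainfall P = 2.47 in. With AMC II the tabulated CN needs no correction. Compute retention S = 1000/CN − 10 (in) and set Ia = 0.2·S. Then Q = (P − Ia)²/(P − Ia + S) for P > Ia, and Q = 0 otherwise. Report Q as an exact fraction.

NRCS table: open space, good condition (grass >75%), soil group C → CN(II) = 74
Average conditions: CN = 74 (no AMC adjustment).
S = 1000/74 − 10 = 130/37 in ≈ 3.514 in
Initial abstraction Ia = S/5 = (130/37)/5 = 26/37 ≈ 0.703 in
Excess rainfall: 2.470 − 0.703 = 1.767 in; P > Ia so Q > 0
Q: (6539/3700)² ÷ (19539/3700) = 3289117/5561100 in (≈ 0.591 in)

Q = 3289117/5561100 in ≈ 0.591 in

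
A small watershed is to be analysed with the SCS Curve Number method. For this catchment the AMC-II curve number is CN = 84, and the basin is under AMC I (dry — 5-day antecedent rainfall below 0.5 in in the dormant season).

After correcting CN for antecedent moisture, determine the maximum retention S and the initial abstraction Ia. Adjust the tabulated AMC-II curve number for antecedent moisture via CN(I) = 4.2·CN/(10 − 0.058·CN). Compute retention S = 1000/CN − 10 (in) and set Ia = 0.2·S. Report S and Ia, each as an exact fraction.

S = 2000/441 in ≈ 4.535 in; Ia = 400/441 in ≈ 0.907 in

CN(I) from CN(II)=84: (4.2·84)/(10 − 0.058·84) = 44100/641 ≈ 68.799
S = 1000/(44100/641) − 10 = 2000/441 in ≈ 4.535 in
Ia = 0.2S: 0.2·4.535 = 0.907 in (exactly 400/441)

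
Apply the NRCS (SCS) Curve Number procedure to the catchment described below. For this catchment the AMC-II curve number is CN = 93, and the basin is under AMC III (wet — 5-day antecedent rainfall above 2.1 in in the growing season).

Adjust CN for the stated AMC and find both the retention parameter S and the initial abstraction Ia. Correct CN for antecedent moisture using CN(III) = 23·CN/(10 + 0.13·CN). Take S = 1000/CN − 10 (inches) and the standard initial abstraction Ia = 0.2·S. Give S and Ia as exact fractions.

S = 700/2139 in ≈ 0.327 in; Ia = 140/2139 in ≈ 0.065 in

Adjust CN=93 to AMC III: 23·93/(10 + 0.13·93) → 2139 ÷ (2209/100) = 213900/2209 ≈ 96.831
Retention S: 1000/CN − 10 with CN=96.831 → S = 700/2139 ≈ 0.327 in
Ia = 0.2·(700/2139) = 140/2139 in ≈ 0.065 in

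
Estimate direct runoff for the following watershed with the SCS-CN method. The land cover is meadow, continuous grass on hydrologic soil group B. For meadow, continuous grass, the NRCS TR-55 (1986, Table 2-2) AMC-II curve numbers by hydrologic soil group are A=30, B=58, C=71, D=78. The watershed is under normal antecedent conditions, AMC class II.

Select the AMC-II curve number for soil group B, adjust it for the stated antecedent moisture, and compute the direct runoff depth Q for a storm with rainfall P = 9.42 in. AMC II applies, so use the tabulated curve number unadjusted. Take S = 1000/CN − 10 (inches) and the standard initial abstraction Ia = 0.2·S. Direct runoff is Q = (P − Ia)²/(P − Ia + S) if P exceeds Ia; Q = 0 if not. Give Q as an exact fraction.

Q = 14845609/3553950 in ≈ 4.177 in

NRCS table: meadow, continuous grass, soil group B → CN(II) = 58
CN(II) = 58; AMC II needs no correction.
S = 1000/58 − 10 = 210/29 in ≈ 7.241 in
Initial abstraction Ia = S/5 = (210/29)/5 = 42/29 ≈ 1.448 in
P − Ia = 9.420 − 1.448 = 11559/1450 ≈ 7.972 in (> 0, runoff occurs)
Runoff Q = (P−Ia)²/(P−Ia+S) = (7.972)²/(7.972+7.241) = 14845609/3553950 ≈ 4.177 in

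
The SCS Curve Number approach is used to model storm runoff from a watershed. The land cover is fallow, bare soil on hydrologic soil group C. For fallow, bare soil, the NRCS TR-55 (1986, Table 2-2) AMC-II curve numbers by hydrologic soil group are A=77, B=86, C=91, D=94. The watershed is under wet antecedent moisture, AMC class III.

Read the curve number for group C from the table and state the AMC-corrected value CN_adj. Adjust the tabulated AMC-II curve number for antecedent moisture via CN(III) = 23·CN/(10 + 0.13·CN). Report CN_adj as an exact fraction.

NRCS table: fallow, bare soil, soil group C → CN(II) = 91
CN(III) from CN(II)=91: (23·91)/(10 + 0.13·91) = 209300/2183 ≈ 95.877

CN_adj = 209300/2183 ≈ 95.877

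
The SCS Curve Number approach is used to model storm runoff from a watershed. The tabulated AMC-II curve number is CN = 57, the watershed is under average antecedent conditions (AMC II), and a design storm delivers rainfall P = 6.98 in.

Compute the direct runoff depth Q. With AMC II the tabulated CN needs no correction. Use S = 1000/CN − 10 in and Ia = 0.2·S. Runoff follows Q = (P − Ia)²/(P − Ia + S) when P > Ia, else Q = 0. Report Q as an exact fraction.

Q = 243141649/105715050 in ≈ 2.300 in

CN(II) = 57; AMC II needs no correction.
Max retention: S = 1000/57 − 10 = 430/57 in (≈ 7.544 in)
Ia = 0.2·(430/57) = 86/57 in ≈ 1.509 in
Excess rainfall: 6.980 − 1.509 = 5.471 in; P > Ia so Q > 0
Q = (15593/2850)²/((15593/2850) + 430/57) = (243141649/8122500)/(37093/2850) = 243141649/105715050 in ≈ 2.300 in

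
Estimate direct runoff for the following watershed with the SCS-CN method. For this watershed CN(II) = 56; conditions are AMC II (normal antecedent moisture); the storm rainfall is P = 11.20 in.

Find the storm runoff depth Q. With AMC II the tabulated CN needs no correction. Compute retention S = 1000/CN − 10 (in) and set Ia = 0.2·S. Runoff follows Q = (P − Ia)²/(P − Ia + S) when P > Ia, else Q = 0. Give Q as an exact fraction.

Average conditions: CN = 56 (no AMC adjustment).
S = 1000/56 − 10 = 55/7 in ≈ 7.857 in
Ia = 0.2·(55/7) = 11/7 in ≈ 1.571 in
Excess rainfall: 11.200 − 1.571 = 9.629 in; P > Ia so Q > 0
Runoff Q = (P−Ia)²/(P−Ia+S) = (9.629)²/(9.629+7.857) = 113569/21420 ≈ 5.302 in

Q = 113569/21420 in ≈ 5.302 in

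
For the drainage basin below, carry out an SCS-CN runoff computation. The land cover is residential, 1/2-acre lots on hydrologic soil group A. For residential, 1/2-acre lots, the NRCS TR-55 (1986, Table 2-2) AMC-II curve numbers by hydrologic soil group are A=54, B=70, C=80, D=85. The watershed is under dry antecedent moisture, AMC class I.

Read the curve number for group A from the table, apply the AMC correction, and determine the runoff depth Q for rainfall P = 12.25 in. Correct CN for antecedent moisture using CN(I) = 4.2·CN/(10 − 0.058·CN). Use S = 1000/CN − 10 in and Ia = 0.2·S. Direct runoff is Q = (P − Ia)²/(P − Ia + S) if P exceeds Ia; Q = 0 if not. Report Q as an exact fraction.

NRCS table: residential, 1/2-acre lots, soil group A → CN(II) = 54
CN(I) from CN(II)=54: (4.2·54)/(10 − 0.058·54) = 56700/1717 ≈ 33.023
Retention S: 1000/CN − 10 with CN=33.023 → S = 11500/567 ≈ 20.282 in
Ia = 0.2·(11500/567) = 2300/567 in ≈ 4.056 in
Excess rainfall: 12.250 − 4.056 = 8.194 in; P > Ia so Q > 0
Runoff Q = (P−Ia)²/(P−Ia+S) = (8.194)²/(8.194+20.282) = 345327889/146474244 ≈ 2.358 in

Q = 345327889/146474244 in ≈ 2.358 in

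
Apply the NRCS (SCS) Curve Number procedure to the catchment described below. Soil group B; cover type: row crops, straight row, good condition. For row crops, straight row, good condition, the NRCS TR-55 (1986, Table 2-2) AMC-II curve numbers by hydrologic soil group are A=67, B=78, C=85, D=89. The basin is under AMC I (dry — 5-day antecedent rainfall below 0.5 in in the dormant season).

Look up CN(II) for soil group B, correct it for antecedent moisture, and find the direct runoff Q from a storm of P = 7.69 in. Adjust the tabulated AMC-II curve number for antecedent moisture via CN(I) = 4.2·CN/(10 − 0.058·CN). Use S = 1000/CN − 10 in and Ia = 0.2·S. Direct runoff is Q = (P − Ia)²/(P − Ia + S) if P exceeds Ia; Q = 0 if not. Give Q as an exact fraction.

Q = 270203475721/87617520900 in ≈ 3.084 in

NRCS table: row crops, straight row, good condition, soil group B → CN(II) = 78
Adjust CN=78 to AMC I: 4.2·78/(10 − 0.058·78) → (1638/5) ÷ (1369/250) = 81900/1369 ≈ 59.825
Max retention: S = 1000/(81900/1369) − 10 = 5500/819 in (≈ 6.716 in)
Ia = 0.2S: 0.2·6.716 = 1.343 in (exactly 1100/819)
P − Ia = 7.690 − 1.343 = 519811/81900 ≈ 6.347 in (> 0, runoff occurs)
Q: (519811/81900)² ÷ (1069811/81900) = 270203475721/87617520900 in (≈ 3.084 in)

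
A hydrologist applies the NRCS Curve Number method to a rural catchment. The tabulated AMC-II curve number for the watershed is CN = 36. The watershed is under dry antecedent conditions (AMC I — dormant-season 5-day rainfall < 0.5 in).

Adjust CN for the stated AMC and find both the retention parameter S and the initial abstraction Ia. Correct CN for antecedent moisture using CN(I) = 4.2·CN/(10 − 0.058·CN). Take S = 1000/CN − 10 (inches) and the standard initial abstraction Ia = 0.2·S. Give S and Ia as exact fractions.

S = 8000/189 in ≈ 42.328 in; Ia = 1600/189 in ≈ 8.466 in

Dry (AMC I): CN(I) = 4.2·36/(10 − 0.058·36) = (756/5)/(989/125) = 18900/989 ≈ 19.110
Retention S: 1000/CN − 10 with CN=19.110 → S = 8000/189 ≈ 42.328 in
Initial abstraction Ia = S/5 = (8000/189)/5 = 1600/189 ≈ 8.466 in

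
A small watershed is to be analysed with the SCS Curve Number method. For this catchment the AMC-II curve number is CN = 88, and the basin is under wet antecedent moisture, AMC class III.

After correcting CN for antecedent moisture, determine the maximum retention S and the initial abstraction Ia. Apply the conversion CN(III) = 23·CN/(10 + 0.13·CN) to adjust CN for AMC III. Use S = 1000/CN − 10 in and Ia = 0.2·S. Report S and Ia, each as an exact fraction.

S = 150/253 in ≈ 0.593 in; Ia = 30/253 in ≈ 0.119 in

Adjust CN=88 to AMC III: 23·88/(10 + 0.13·88) → 2024 ÷ (536/25) = 6325/67 ≈ 94.403
Max retention: S = 1000/(6325/67) − 10 = 150/253 in (≈ 0.593 in)
Initial abstraction Ia = S/5 = (150/253)/5 = 30/253 ≈ 0.119 in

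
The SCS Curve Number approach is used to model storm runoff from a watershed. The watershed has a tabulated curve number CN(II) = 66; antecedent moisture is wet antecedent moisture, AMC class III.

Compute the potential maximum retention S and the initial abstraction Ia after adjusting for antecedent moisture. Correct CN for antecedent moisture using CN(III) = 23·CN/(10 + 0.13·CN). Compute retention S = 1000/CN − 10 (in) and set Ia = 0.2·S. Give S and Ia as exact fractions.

S = 1700/759 in ≈ 2.240 in; Ia = 340/759 in ≈ 0.448 in

Wet (AMC III): CN(III) = 23·66/(10 + 0.13·66) = 1518/(929/50) = 75900/929 ≈ 81.701
Max retention: S = 1000/(75900/929) − 10 = 1700/759 in (≈ 2.240 in)
Ia = 0.2S: 0.2·2.240 = 0.448 in (exactly 340/759)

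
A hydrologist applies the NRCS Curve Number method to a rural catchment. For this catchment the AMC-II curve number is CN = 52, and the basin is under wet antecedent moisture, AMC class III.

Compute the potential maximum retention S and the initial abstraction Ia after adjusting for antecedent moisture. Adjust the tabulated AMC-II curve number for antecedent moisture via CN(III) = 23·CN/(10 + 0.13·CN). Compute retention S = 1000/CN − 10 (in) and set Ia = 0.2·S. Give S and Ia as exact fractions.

CN(III) from CN(II)=52: (23·52)/(10 + 0.13·52) = 29900/419 ≈ 71.360
S = 1000/(29900/419) − 10 = 1200/299 in ≈ 4.013 in
Ia = 0.2S: 0.2·4.013 = 0.803 in (exactly 240/299)

S = 1200/299 in ≈ 4.013 in; Ia = 240/299 in ≈ 0.803 in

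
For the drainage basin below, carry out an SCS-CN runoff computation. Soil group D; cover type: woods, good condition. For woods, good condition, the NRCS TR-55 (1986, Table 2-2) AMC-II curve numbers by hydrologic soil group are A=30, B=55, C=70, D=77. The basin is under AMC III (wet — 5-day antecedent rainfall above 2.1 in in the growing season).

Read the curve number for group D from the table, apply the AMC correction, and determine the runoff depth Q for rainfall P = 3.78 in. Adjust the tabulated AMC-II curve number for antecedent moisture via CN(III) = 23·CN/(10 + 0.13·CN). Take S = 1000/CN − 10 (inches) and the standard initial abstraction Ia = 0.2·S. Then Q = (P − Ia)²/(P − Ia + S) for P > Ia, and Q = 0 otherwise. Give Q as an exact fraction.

Q = 183683809/71429050 in ≈ 2.572 in

NRCS table: woods, good condition, soil group D → CN(II) = 77
CN(III) from CN(II)=77: (23·77)/(10 + 0.13·77) = 7700/87 ≈ 88.506
Retention S: 1000/CN − 10 with CN=88.506 → S = 100/77 ≈ 1.299 in
Ia = 0.2·(100/77) = 20/77 in ≈ 0.260 in
Since P=3.780 > Ia=0.260: effective rainfall P−Ia = 13553/3850 in
Runoff Q = (P−Ia)²/(P−Ia+S) = (3.520)²/(3.520+1.299) = 183683809/71429050 ≈ 2.572 in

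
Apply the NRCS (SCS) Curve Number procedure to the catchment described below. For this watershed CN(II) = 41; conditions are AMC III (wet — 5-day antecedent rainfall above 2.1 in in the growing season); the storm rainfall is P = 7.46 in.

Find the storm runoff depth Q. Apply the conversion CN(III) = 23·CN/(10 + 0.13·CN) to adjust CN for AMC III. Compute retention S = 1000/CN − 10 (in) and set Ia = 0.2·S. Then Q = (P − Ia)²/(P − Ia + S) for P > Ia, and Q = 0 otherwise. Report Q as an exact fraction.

CN(III) from CN(II)=41: (23·41)/(10 + 0.13·41) = 94300/1533 ≈ 61.513
S = 1000/(94300/1533) − 10 = 5900/943 in ≈ 6.257 in
Ia = 0.2S: 0.2·6.257 = 1.251 in (exactly 1180/943)
P − Ia = 7.460 − 1.251 = 292739/47150 ≈ 6.209 in (> 0, runoff occurs)
Q: (292739/47150)² ÷ (587739/47150) = 85696122121/27711893850 in (≈ 3.092 in)

Q = 85696122121/27711893850 in ≈ 3.092 in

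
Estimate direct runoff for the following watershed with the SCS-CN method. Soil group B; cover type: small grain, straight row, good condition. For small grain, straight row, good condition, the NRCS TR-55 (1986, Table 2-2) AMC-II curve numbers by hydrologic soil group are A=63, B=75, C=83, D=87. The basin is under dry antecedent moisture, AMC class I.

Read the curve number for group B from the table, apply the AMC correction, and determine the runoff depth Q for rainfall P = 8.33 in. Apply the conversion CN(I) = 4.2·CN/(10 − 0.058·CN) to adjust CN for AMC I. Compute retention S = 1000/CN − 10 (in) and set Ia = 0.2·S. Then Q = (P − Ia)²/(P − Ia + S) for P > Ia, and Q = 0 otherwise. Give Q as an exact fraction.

Q = 1804465441/582617700 in ≈ 3.097 in

NRCS table: small grain, straight row, good condition, soil group B → CN(II) = 75
Dry (AMC I): CN(I) = 4.2·75/(10 − 0.058·75) = 315/(113/20) = 6300/113 ≈ 55.752
S = 1000/(6300/113) − 10 = 500/63 in ≈ 7.937 in
Ia = 0.2·(500/63) = 100/63 in ≈ 1.587 in
Since P=8.330 > Ia=1.587: effective rainfall P−Ia = 42479/6300 in
Q = (42479/6300)²/((42479/6300) + 500/63) = (1804465441/39690000)/(92479/6300) = 1804465441/582617700 in ≈ 3.097 in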